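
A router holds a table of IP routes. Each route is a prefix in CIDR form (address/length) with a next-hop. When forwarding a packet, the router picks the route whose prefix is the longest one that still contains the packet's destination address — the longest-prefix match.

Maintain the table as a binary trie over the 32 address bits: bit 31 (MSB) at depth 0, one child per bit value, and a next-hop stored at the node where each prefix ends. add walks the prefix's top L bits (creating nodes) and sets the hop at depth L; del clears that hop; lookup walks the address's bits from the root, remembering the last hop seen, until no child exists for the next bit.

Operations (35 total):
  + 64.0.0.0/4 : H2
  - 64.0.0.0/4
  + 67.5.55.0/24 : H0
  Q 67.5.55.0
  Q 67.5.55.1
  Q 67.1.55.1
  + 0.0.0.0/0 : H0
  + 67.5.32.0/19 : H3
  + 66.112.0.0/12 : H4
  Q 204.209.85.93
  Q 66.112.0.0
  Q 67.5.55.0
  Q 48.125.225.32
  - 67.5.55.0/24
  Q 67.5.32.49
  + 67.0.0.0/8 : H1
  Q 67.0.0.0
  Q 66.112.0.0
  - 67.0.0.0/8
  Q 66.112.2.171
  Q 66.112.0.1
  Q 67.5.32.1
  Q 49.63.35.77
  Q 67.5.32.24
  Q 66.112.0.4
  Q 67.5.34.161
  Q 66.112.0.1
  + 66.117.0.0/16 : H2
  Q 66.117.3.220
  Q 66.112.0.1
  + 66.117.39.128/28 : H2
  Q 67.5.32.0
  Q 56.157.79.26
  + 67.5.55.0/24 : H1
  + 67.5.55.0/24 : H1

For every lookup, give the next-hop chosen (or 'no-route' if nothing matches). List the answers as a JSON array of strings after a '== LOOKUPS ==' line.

Process each operation:
  + 64.0.0.0/4 (H2) depth=4
  del 64.0.0.0/4 (clear depth 4)
  + 67.5.55.0/24 (H0) depth=24
  Q 67.5.55.0: descend 010000110000010100110111 ; hops seen [H0] ; pick H0
  Q 67.5.55.1: descend 010000110000010100110111 ; hops seen [H0] ; pick H0
  Q 67.1.55.1: descend 0100001100000 ; hops seen [∅] ; pick no-route
  + 0.0.0.0/0 (H0) depth=0
  + 67.5.32.0/19 (H3) depth=19
  + 66.112.0.0/12 (H4) depth=12
  Q 204.209.85.93: descend ε ; hops seen [H0] ; pick H0
  Q 66.112.0.0: descend 010000100111 ; hops seen [H0,H4] ; pick H4
  Q 67.5.55.0: descend 010000110000010100110111 ; hops seen [H0,H3,H0] ; pick H0
  Q 48.125.225.32: descend 0 ; hops seen [H0] ; pick H0
  del 67.5.55.0/24 (clear depth 24)
  Q 67.5.32.49: descend 0100001100000101001 ; hops seen [H0,H3] ; pick H3
  + 67.0.0.0/8 (H1) depth=8
  Q 67.0.0.0: descend 0100001100000 ; hops seen [H0,H1] ; pick H1
  Q 66.112.0.0: descend 010000100111 ; hops seen [H0,H4] ; pick H4
  del 67.0.0.0/8 (clear depth 8)
  Q 66.112.2.171: descend 010000100111 ; hops seen [H0,H4] ; pick H4
  Q 66.112.0.1: descend 010000100111 ; hops seen [H0,H4] ; pick H4
  Q 67.5.32.1: descend 0100001100000101001 ; hops seen [H0,H3] ; pick H3
  Q 49.63.35.77: descend 0 ; hops seen [H0] ; pick H0
  Q 67.5.32.24: descend 0100001100000101001 ; hops seen [H0,H3] ; pick H3
  Q 66.112.0.4: descend 010000100111 ; hops seen [H0,H4] ; pick H4
  Q 67.5.34.161: descend 0100001100000101001 ; hops seen [H0,H3] ; pick H3
  Q 66.112.0.1: descend 010000100111 ; hops seen [H0,H4] ; pick H4
  + 66.117.0.0/16 (H2) depth=16
  Q 66.117.3.220: descend 0100001001110101 ; hops seen [H0,H4,H2] ; pick H2
  Q 66.112.0.1: descend 0100001001110 ; hops seen [H0,H4] ; pick H4
  + 66.117.39.128/28 (H2) depth=28
  Q 67.5.32.0: descend 0100001100000101001 ; hops seen [H0,H3] ; pick H3
  Q 56.157.79.26: descend 0 ; hops seen [H0] ; pick H0
  + 67.5.55.0/24 (H1) depth=24
  + 67.5.55.0/24 (H1) depth=24

== LOOKUPS ==
["H0","H0","no-route","H0","H4","H0","H0","H3","H1","H4","H4","H4","H3","H0","H3","H4","H3","H4","H2","H4","H3","H0"]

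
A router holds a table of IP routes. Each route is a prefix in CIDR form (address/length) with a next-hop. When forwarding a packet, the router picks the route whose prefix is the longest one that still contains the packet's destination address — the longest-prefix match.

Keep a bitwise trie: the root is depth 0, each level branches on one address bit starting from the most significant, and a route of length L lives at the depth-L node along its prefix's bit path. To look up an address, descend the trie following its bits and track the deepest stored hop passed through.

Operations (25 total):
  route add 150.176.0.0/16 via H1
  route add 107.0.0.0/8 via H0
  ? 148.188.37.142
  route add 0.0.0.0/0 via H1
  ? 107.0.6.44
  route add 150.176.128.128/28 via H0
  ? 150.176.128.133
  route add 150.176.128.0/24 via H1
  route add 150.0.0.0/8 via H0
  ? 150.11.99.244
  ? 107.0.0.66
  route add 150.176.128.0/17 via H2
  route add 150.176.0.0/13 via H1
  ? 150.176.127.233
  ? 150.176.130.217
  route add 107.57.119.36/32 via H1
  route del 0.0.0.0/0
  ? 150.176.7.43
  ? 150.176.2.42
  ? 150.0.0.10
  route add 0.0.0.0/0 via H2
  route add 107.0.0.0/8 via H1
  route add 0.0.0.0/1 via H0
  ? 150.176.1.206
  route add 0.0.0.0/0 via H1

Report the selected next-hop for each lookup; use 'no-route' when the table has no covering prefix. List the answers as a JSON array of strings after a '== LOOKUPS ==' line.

Trace:
  + 150.176.0.0/16 (H1) depth=16
  + 107.0.0.0/8 (H0) depth=8
  ? 148.188.37.142  path d0:-→d1:-→d2:-→d3:-→d4:-→d5:-→d6:-  best=no-route
  + 0.0.0.0/0 (H1) depth=0
  ? 107.0.6.44  path d0:H1→d1:-→d2:-→d3:-→d4:-→d5:-→d6:-→d7:-→d8:H0  best=H0
  + 150.176.128.128/28 (H0) depth=28
  ? 150.176.128.133  path d0:H1→d1:-→d2:-→d3:-→d4:-→d5:-→d6:-→d7:-→d8:-→d9:-→d10:-→d11:-→d12:-→d13:-→d14:-→d15:-→d16:H1→d17:-→d18:-→d19:-→d20:-→d21:-→d22:-→d23:-→d24:-→d25:-→d26:-→d27:-→d28:H0  best=H0
  + 150.176.128.0/24 (H1) depth=24
  + 150.0.0.0/8 (H0) depth=8
  ? 150.11.99.244  path d0:H1→d1:-→d2:-→d3:-→d4:-→d5:-→d6:-→d7:-→d8:H0  best=H0
  ? 107.0.0.66  path d0:H1→d1:-→d2:-→d3:-→d4:-→d5:-→d6:-→d7:-→d8:H0  best=H0
  + 150.176.128.0/17 (H2) depth=17
  + 150.176.0.0/13 (H1) depth=13
  ? 150.176.127.233  path d0:H1→d1:-→d2:-→d3:-→d4:-→d5:-→d6:-→d7:-→d8:H0→d9:-→d10:-→d11:-→d12:-→d13:H1→d14:-→d15:-→d16:H1  best=H1
  ? 150.176.130.217  path d0:H1→d1:-→d2:-→d3:-→d4:-→d5:-→d6:-→d7:-→d8:H0→d9:-→d10:-→d11:-→d12:-→d13:H1→d14:-→d15:-→d16:H1→d17:H2→d18:-→d19:-→d20:-→d21:-→d22:-  best=H2
  + 107.57.119.36/32 (H1) depth=32
  - 0.0.0.0/0 clear@0
  ? 150.176.7.43  path d0:-→d1:-→d2:-→d3:-→d4:-→d5:-→d6:-→d7:-→d8:H0→d9:-→d10:-→d11:-→d12:-→d13:H1→d14:-→d15:-→d16:H1  best=H1
  ? 150.176.2.42  path d0:-→d1:-→d2:-→d3:-→d4:-→d5:-→d6:-→d7:-→d8:H0→d9:-→d10:-→d11:-→d12:-→d13:H1→d14:-→d15:-→d16:H1  best=H1
  ? 150.0.0.10  path d0:-→d1:-→d2:-→d3:-→d4:-→d5:-→d6:-→d7:-→d8:H0  best=H0
  + 0.0.0.0/0 (H2) depth=0
  + 107.0.0.0/8 (H1) depth=8
  + 0.0.0.0/1 (H0) depth=1
  ? 150.176.1.206  path d0:H2→d1:-→d2:-→d3:-→d4:-→d5:-→d6:-→d7:-→d8:H0→d9:-→d10:-→d11:-→d12:-→d13:H1→d14:-→d15:-→d16:H1  best=H1
  + 0.0.0.0/0 (H1) depth=0

== LOOKUPS ==
["no-route","H0","H0","H0","H0","H1","H2","H1","H1","H0","H1"]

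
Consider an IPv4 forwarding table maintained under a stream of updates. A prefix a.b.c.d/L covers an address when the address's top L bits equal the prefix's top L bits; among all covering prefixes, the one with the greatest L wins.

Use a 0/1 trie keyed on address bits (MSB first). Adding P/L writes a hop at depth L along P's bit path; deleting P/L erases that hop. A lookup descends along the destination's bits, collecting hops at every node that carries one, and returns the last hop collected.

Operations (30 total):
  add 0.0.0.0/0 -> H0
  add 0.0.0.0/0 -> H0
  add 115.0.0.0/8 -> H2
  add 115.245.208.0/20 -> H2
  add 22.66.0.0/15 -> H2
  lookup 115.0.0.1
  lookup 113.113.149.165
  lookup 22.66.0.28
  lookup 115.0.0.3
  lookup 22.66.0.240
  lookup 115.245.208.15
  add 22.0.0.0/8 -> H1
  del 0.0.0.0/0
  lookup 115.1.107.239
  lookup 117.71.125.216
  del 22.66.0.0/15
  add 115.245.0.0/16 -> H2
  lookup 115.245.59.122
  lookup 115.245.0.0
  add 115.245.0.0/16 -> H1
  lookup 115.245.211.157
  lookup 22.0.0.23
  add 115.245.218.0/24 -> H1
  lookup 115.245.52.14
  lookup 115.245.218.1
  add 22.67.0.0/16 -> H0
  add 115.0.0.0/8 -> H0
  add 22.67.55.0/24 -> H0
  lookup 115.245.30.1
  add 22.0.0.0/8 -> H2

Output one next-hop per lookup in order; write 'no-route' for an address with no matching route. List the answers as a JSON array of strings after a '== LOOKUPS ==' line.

Trace:
  add 0.0.0.0/0 -> H0 at depth 0
  add 0.0.0.0/0 -> H0 at depth 0
  add 115.0.0.0/8 -> H2 at depth 8
  add 115.245.208.0/20 -> H2 at depth 20
  add 22.66.0.0/15 -> H2 at depth 15
  lookup 115.0.0.1: bits 01110011 walk d0:H0→d1:-→d2:-→d3:-→d4:-→d5:-→d6:-→d7:-→d8:H2 -> H2
  lookup 113.113.149.165: bits 011100 walk d0:H0→d1:-→d2:-→d3:-→d4:-→d5:-→d6:- -> H0
  lookup 22.66.0.28: bits 000101100100001 walk d0:H0→d1:-→d2:-→d3:-→d4:-→d5:-→d6:-→d7:-→d8:-→d9:-→d10:-→d11:-→d12:-→d13:-→d14:-→d15:H2 -> H2
  lookup 115.0.0.3: bits 01110011 walk d0:H0→d1:-→d2:-→d3:-→d4:-→d5:-→d6:-→d7:-→d8:H2 -> H2
  lookup 22.66.0.240: bits 000101100100001 walk d0:H0→d1:-→d2:-→d3:-→d4:-→d5:-→d6:-→d7:-→d8:-→d9:-→d10:-→d11:-→d12:-→d13:-→d14:-→d15:H2 -> H2
  lookup 115.245.208.15: bits 01110011111101011101 walk d0:H0→d1:-→d2:-→d3:-→d4:-→d5:-→d6:-→d7:-→d8:H2→d9:-→d10:-→d11:-→d12:-→d13:-→d14:-→d15:-→d16:-→d17:-→d18:-→d19:-→d20:H2 -> H2
  add 22.0.0.0/8 -> H1 at depth 8
  - 0.0.0.0/0 clear@0
  lookup 115.1.107.239: bits 01110011 walk d0:-→d1:-→d2:-→d3:-→d4:-→d5:-→d6:-→d7:-→d8:H2 -> H2
  lookup 117.71.125.216: bits 01110 walk d0:-→d1:-→d2:-→d3:-→d4:-→d5:- -> no-route
  - 22.66.0.0/15 clear@15
  add 115.245.0.0/16 -> H2 at depth 16
  lookup 115.245.59.122: bits 0111001111110101 walk d0:-→d1:-→d2:-→d3:-→d4:-→d5:-→d6:-→d7:-→d8:H2→d9:-→d10:-→d11:-→d12:-→d13:-→d14:-→d15:-→d16:H2 -> H2
  lookup 115.245.0.0: bits 0111001111110101 walk d0:-→d1:-→d2:-→d3:-→d4:-→d5:-→d6:-→d7:-→d8:H2→d9:-→d10:-→d11:-→d12:-→d13:-→d14:-→d15:-→d16:H2 -> H2
  add 115.245.0.0/16 -> H1 at depth 16
  lookup 115.245.211.157: bits 01110011111101011101 walk d0:-→d1:-→d2:-→d3:-→d4:-→d5:-→d6:-→d7:-→d8:H2→d9:-→d10:-→d11:-→d12:-→d13:-→d14:-→d15:-→d16:H1→d17:-→d18:-→d19:-→d20:H2 -> H2
  lookup 22.0.0.23: bits 000101100 walk d0:-→d1:-→d2:-→d3:-→d4:-→d5:-→d6:-→d7:-→d8:H1→d9:- -> H1
  add 115.245.218.0/24 -> H1 at depth 24
  lookup 115.245.52.14: bits 0111001111110101 walk d0:-→d1:-→d2:-→d3:-→d4:-→d5:-→d6:-→d7:-→d8:H2→d9:-→d10:-→d11:-→d12:-→d13:-→d14:-→d15:-→d16:H1 -> H1
  lookup 115.245.218.1: bits 011100111111010111011010 walk d0:-→d1:-→d2:-→d3:-→d4:-→d5:-→d6:-→d7:-→d8:H2→d9:-→d10:-→d11:-→d12:-→d13:-→d14:-→d15:-→d16:H1→d17:-→d18:-→d19:-→d20:H2→d21:-→d22:-→d23:-→d24:H1 -> H1
  add 22.67.0.0/16 -> H0 at depth 16
  add 115.0.0.0/8 -> H0 at depth 8
  add 22.67.55.0/24 -> H0 at depth 24
  lookup 115.245.30.1: bits 0111001111110101 walk d0:-→d1:-→d2:-→d3:-→d4:-→d5:-→d6:-→d7:-→d8:H0→d9:-→d10:-→d11:-→d12:-→d13:-→d14:-→d15:-→d16:H1 -> H1
  add 22.0.0.0/8 -> H2 at depth 8

== LOOKUPS ==
["H2","H0","H2","H2","H2","H2","H2","no-route","H2","H2","H2","H1","H1","H1","H1"]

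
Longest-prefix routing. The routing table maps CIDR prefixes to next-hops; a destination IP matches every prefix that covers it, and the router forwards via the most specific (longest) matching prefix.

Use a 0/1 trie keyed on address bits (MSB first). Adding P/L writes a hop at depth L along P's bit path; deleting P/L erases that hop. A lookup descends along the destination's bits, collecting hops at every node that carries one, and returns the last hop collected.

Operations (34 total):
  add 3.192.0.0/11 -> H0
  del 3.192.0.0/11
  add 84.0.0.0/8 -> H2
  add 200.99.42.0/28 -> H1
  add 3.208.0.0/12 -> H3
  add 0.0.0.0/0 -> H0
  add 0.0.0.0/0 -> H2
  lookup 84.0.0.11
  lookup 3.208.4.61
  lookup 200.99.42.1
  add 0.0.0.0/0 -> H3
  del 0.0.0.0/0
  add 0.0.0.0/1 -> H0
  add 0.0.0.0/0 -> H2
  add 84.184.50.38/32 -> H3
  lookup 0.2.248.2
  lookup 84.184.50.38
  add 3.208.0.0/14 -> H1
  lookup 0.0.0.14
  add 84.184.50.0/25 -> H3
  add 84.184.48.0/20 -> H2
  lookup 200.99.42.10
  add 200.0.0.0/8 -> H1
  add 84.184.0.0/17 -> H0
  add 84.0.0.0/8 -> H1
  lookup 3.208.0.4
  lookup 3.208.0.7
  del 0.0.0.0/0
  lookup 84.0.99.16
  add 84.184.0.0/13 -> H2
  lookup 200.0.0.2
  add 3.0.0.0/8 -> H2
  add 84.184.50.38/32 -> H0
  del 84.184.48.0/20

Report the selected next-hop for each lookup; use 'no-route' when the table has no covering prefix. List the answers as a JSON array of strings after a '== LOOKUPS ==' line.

Trace:
  + 3.192.0.0/11 (H0) depth=11
  del 3.192.0.0/11 (clear depth 11)
  + 84.0.0.0/8 (H2) depth=8
  + 200.99.42.0/28 (H1) depth=28
  + 3.208.0.0/12 (H3) depth=12
  + 0.0.0.0/0 (H0) depth=0
  + 0.0.0.0/0 (H2) depth=0
  Q 84.0.0.11: descend 01010100 ; hops seen [H2,H2] ; pick H2
  Q 3.208.4.61: descend 000000111101 ; hops seen [H2,H3] ; pick H3
  Q 200.99.42.1: descend 1100100001100011001010100000 ; hops seen [H2,H1] ; pick H1
  + 0.0.0.0/0 (H3) depth=0
  del 0.0.0.0/0 (clear depth 0)
  + 0.0.0.0/1 (H0) depth=1
  + 0.0.0.0/0 (H2) depth=0
  + 84.184.50.38/32 (H3) depth=32
  Q 0.2.248.2: descend 000000 ; hops seen [H2,H0] ; pick H0
  Q 84.184.50.38: descend 01010100101110000011001000100110 ; hops seen [H2,H0,H2,H3] ; pick H3
  + 3.208.0.0/14 (H1) depth=14
  Q 0.0.0.14: descend 000000 ; hops seen [H2,H0] ; pick H0
  + 84.184.50.0/25 (H3) depth=25
  + 84.184.48.0/20 (H2) depth=20
  Q 200.99.42.10: descend 1100100001100011001010100000 ; hops seen [H2,H1] ; pick H1
  + 200.0.0.0/8 (H1) depth=8
  + 84.184.0.0/17 (H0) depth=17
  + 84.0.0.0/8 (H1) depth=8
  Q 3.208.0.4: descend 00000011110100 ; hops seen [H2,H0,H3,H1] ; pick H1
  Q 3.208.0.7: descend 00000011110100 ; hops seen [H2,H0,H3,H1] ; pick H1
  del 0.0.0.0/0 (clear depth 0)
  Q 84.0.99.16: descend 01010100 ; hops seen [H0,H1] ; pick H1
  + 84.184.0.0/13 (H2) depth=13
  Q 200.0.0.2: descend 110010000 ; hops seen [H1] ; pick H1
  + 3.0.0.0/8 (H2) depth=8
  + 84.184.50.38/32 (H0) depth=32
  del 84.184.48.0/20 (clear depth 20)

== LOOKUPS ==
["H2","H3","H1","H0","H3","H0","H1","H1","H1","H1","H1"]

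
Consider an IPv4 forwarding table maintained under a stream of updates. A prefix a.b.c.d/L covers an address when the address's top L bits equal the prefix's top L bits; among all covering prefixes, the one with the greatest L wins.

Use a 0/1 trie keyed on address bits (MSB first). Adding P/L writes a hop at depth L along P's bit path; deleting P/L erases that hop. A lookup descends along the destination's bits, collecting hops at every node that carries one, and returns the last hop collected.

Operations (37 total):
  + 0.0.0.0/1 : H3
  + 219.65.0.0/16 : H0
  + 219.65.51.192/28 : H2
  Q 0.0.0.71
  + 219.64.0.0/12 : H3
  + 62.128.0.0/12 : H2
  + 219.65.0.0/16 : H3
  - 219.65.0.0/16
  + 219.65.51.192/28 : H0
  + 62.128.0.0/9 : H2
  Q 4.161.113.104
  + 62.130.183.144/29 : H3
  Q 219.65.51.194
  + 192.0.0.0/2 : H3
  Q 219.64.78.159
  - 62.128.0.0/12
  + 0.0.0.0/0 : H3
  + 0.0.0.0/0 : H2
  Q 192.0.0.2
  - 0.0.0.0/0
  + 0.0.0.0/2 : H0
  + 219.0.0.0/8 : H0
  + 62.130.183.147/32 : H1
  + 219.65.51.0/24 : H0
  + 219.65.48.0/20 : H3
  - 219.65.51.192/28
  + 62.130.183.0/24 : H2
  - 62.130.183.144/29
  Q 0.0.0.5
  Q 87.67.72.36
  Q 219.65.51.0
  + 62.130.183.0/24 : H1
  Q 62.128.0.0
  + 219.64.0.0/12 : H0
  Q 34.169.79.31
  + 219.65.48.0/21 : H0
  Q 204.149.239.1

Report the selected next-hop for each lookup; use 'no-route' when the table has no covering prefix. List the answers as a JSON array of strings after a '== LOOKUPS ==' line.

Apply in order:
  + 0.0.0.0/1 (H3) depth=1
  + 219.65.0.0/16 (H0) depth=16
  + 219.65.51.192/28 (H2) depth=28
  Q 0.0.0.71: descend 0 ; hops seen [H3] ; pick H3
  + 219.64.0.0/12 (H3) depth=12
  + 62.128.0.0/12 (H2) depth=12
  + 219.65.0.0/16 (H3) depth=16
  del 219.65.0.0/16 (clear depth 16)
  + 219.65.51.192/28 (H0) depth=28
  + 62.128.0.0/9 (H2) depth=9
  Q 4.161.113.104: descend 00 ; hops seen [H3] ; pick H3
  + 62.130.183.144/29 (H3) depth=29
  Q 219.65.51.194: descend 1101101101000001001100111100 ; hops seen [H3,H0] ; pick H0
  + 192.0.0.0/2 (H3) depth=2
  Q 219.64.78.159: descend 110110110100000 ; hops seen [H3,H3] ; pick H3
  del 62.128.0.0/12 (clear depth 12)
  + 0.0.0.0/0 (H3) depth=0
  + 0.0.0.0/0 (H2) depth=0
  Q 192.0.0.2: descend 110 ; hops seen [H2,H3] ; pick H3
  del 0.0.0.0/0 (clear depth 0)
  + 0.0.0.0/2 (H0) depth=2
  + 219.0.0.0/8 (H0) depth=8
  + 62.130.183.147/32 (H1) depth=32
  + 219.65.51.0/24 (H0) depth=24
  + 219.65.48.0/20 (H3) depth=20
  del 219.65.51.192/28 (clear depth 28)
  + 62.130.183.0/24 (H2) depth=24
  del 62.130.183.144/29 (clear depth 29)
  Q 0.0.0.5: descend 00 ; hops seen [H3,H0] ; pick H0
  Q 87.67.72.36: descend 0 ; hops seen [H3] ; pick H3
  Q 219.65.51.0: descend 110110110100000100110011 ; hops seen [H3,H0,H3,H3,H0] ; pick H0
  + 62.130.183.0/24 (H1) depth=24
  Q 62.128.0.0: descend 00111110100000 ; hops seen [H3,H0,H2] ; pick H2
  + 219.64.0.0/12 (H0) depth=12
  Q 34.169.79.31: descend 001 ; hops seen [H3,H0] ; pick H0
  + 219.65.48.0/21 (H0) depth=21
  Q 204.149.239.1: descend 110 ; hops seen [H3] ; pick H3

== LOOKUPS ==
["H3","H3","H0","H3","H3","H0","H3","H0","H2","H0","H3"]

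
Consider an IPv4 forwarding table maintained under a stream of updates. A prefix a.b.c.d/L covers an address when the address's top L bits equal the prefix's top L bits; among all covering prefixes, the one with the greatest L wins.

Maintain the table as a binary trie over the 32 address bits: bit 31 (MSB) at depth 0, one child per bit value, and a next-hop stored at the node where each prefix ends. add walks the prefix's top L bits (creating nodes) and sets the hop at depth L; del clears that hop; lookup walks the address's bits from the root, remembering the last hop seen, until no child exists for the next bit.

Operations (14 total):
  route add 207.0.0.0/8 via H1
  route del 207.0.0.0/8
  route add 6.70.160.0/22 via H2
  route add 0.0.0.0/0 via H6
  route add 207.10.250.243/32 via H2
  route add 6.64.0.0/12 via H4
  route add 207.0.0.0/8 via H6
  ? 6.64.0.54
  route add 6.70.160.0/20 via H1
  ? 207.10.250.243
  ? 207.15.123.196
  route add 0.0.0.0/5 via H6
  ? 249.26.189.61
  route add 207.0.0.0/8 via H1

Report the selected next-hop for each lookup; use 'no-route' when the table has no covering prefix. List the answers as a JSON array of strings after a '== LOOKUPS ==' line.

Process each operation:
  add 207.0.0.0/8 -> H1 at depth 8
  - 207.0.0.0/8 clear@8
  add 6.70.160.0/22 -> H2 at depth 22
  add 0.0.0.0/0 -> H6 at depth 0
  add 207.10.250.243/32 -> H2 at depth 32
  add 6.64.0.0/12 -> H4 at depth 12
  add 207.0.0.0/8 -> H6 at depth 8
  ? 6.64.0.54  path d0:H6→d1:-→d2:-→d3:-→d4:-→d5:-→d6:-→d7:-→d8:-→d9:-→d10:-→d11:-→d12:H4→d13:-  best=H4
  add 6.70.160.0/20 -> H1 at depth 20
  ? 207.10.250.243  path d0:H6→d1:-→d2:-→d3:-→d4:-→d5:-→d6:-→d7:-→d8:H6→d9:-→d10:-→d11:-→d12:-→d13:-→d14:-→d15:-→d16:-→d17:-→d18:-→d19:-→d20:-→d21:-→d22:-→d23:-→d24:-→d25:-→d26:-→d27:-→d28:-→d29:-→d30:-→d31:-→d32:H2  best=H2
  ? 207.15.123.196  path d0:H6→d1:-→d2:-→d3:-→d4:-→d5:-→d6:-→d7:-→d8:H6→d9:-→d10:-→d11:-→d12:-→d13:-  best=H6
  add 0.0.0.0/5 -> H6 at depth 5
  ? 249.26.189.61  path d0:H6→d1:-→d2:-  best=H6
  add 207.0.0.0/8 -> H1 at depth 8

== LOOKUPS ==
["H4","H2","H6","H6"]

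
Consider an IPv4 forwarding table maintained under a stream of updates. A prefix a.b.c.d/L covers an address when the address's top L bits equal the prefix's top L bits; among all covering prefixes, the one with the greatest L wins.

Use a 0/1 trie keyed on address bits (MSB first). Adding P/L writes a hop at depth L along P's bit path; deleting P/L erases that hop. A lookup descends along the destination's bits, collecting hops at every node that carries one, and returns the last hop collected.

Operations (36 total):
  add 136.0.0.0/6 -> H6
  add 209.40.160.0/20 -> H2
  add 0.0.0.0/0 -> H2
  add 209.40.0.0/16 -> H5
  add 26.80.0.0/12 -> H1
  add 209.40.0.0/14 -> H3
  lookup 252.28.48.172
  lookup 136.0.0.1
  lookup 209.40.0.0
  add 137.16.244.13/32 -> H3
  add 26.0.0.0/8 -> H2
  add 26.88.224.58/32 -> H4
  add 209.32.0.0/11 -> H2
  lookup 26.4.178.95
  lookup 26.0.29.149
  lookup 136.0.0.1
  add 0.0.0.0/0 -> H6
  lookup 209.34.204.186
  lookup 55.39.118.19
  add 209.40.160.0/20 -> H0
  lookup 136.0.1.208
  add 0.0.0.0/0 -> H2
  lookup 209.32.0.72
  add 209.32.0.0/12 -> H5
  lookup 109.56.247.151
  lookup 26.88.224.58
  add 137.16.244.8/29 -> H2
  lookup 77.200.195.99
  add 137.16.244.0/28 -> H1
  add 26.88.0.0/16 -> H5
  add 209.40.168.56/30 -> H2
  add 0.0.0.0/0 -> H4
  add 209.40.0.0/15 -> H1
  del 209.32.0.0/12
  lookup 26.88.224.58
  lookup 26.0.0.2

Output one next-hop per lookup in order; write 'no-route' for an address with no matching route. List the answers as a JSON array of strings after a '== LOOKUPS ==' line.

Apply in order:
  + 136.0.0.0/6 (H6) depth=6
  + 209.40.160.0/20 (H2) depth=20
  + 0.0.0.0/0 (H2) depth=0
  + 209.40.0.0/16 (H5) depth=16
  + 26.80.0.0/12 (H1) depth=12
  + 209.40.0.0/14 (H3) depth=14
  Q 252.28.48.172: descend 11 ; hops seen [H2] ; pick H2
  Q 136.0.0.1: descend 100010 ; hops seen [H2,H6] ; pick H6
  Q 209.40.0.0: descend 1101000100101000 ; hops seen [H2,H3,H5] ; pick H5
  + 137.16.244.13/32 (H3) depth=32
  + 26.0.0.0/8 (H2) depth=8
  + 26.88.224.58/32 (H4) depth=32
  + 209.32.0.0/11 (H2) depth=11
  Q 26.4.178.95: descend 000110100 ; hops seen [H2,H2] ; pick H2
  Q 26.0.29.149: descend 000110100 ; hops seen [H2,H2] ; pick H2
  Q 136.0.0.1: descend 1000100 ; hops seen [H2,H6] ; pick H6
  + 0.0.0.0/0 (H6) depth=0
  Q 209.34.204.186: descend 110100010010 ; hops seen [H6,H2] ; pick H2
  Q 55.39.118.19: descend 00 ; hops seen [H6] ; pick H6
  + 209.40.160.0/20 (H0) depth=20
  Q 136.0.1.208: descend 1000100 ; hops seen [H6,H6] ; pick H6
  + 0.0.0.0/0 (H2) depth=0
  Q 209.32.0.72: descend 110100010010 ; hops seen [H2,H2] ; pick H2
  + 209.32.0.0/12 (H5) depth=12
  Q 109.56.247.151: descend 0 ; hops seen [H2] ; pick H2
  Q 26.88.224.58: descend 00011010010110001110000000111010 ; hops seen [H2,H2,H1,H4] ; pick H4
  + 137.16.244.8/29 (H2) depth=29
  Q 77.200.195.99: descend 0 ; hops seen [H2] ; pick H2
  + 137.16.244.0/28 (H1) depth=28
  + 26.88.0.0/16 (H5) depth=16
  + 209.40.168.56/30 (H2) depth=30
  + 0.0.0.0/0 (H4) depth=0
  + 209.40.0.0/15 (H1) depth=15
  - 209.32.0.0/12 clear@12
  Q 26.88.224.58: descend 00011010010110001110000000111010 ; hops seen [H4,H2,H1,H5,H4] ; pick H4
  Q 26.0.0.2: descend 000110100 ; hops seen [H4,H2] ; pick H2

== LOOKUPS ==
["H2","H6","H5","H2","H2","H6","H2","H6","H6","H2","H2","H4","H2","H4","H2"]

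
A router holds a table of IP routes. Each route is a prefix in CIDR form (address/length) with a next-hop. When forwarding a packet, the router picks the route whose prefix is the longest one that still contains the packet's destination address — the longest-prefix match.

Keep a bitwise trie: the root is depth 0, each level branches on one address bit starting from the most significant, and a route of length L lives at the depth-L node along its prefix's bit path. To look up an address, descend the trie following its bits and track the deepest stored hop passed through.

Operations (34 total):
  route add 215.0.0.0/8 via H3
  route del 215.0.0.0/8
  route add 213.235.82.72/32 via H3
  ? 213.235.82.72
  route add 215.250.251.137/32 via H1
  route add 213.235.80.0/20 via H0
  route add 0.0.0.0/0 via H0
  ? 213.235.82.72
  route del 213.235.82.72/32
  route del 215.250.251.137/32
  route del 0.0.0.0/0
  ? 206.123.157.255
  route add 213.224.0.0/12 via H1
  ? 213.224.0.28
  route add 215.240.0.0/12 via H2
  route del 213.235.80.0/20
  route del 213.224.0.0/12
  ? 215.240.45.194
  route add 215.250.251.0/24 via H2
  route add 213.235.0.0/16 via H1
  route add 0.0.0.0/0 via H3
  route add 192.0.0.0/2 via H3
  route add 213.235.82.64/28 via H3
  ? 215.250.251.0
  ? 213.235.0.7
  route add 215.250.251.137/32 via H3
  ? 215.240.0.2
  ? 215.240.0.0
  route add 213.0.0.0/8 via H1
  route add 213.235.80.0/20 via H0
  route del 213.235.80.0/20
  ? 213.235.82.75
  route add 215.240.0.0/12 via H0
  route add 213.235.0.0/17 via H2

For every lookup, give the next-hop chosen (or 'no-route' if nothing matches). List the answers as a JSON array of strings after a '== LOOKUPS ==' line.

Trace:
  + 215.0.0.0/8 (H3) depth=8
  del 215.0.0.0/8 (clear depth 8)
  + 213.235.82.72/32 (H3) depth=32
  Q 213.235.82.72: descend 11010101111010110101001001001000 ; hops seen [H3] ; pick H3
  + 215.250.251.137/32 (H1) depth=32
  + 213.235.80.0/20 (H0) depth=20
  + 0.0.0.0/0 (H0) depth=0
  Q 213.235.82.72: descend 11010101111010110101001001001000 ; hops seen [H0,H0,H3] ; pick H3
  del 213.235.82.72/32 (clear depth 32)
  del 215.250.251.137/32 (clear depth 32)
  del 0.0.0.0/0 (clear depth 0)
  Q 206.123.157.255: descend 110 ; hops seen [∅] ; pick no-route
  + 213.224.0.0/12 (H1) depth=12
  Q 213.224.0.28: descend 110101011110 ; hops seen [H1] ; pick H1
  + 215.240.0.0/12 (H2) depth=12
  del 213.235.80.0/20 (clear depth 20)
  del 213.224.0.0/12 (clear depth 12)
  Q 215.240.45.194: descend 110101111111 ; hops seen [H2] ; pick H2
  + 215.250.251.0/24 (H2) depth=24
  + 213.235.0.0/16 (H1) depth=16
  + 0.0.0.0/0 (H3) depth=0
  + 192.0.0.0/2 (H3) depth=2
  + 213.235.82.64/28 (H3) depth=28
  Q 215.250.251.0: descend 110101111111101011111011 ; hops seen [H3,H3,H2,H2] ; pick H2
  Q 213.235.0.7: descend 11010101111010110 ; hops seen [H3,H3,H1] ; pick H1
  + 215.250.251.137/32 (H3) depth=32
  Q 215.240.0.2: descend 110101111111 ; hops seen [H3,H3,H2] ; pick H2
  Q 215.240.0.0: descend 110101111111 ; hops seen [H3,H3,H2] ; pick H2
  + 213.0.0.0/8 (H1) depth=8
  + 213.235.80.0/20 (H0) depth=20
  del 213.235.80.0/20 (clear depth 20)
  Q 213.235.82.75: descend 110101011110101101010010010010 ; hops seen [H3,H3,H1,H1,H3] ; pick H3
  + 215.240.0.0/12 (H0) depth=12
  + 213.235.0.0/17 (H2) depth=17

== LOOKUPS ==
["H3","H3","no-route","H1","H2","H2","H1","H2","H2","H3"]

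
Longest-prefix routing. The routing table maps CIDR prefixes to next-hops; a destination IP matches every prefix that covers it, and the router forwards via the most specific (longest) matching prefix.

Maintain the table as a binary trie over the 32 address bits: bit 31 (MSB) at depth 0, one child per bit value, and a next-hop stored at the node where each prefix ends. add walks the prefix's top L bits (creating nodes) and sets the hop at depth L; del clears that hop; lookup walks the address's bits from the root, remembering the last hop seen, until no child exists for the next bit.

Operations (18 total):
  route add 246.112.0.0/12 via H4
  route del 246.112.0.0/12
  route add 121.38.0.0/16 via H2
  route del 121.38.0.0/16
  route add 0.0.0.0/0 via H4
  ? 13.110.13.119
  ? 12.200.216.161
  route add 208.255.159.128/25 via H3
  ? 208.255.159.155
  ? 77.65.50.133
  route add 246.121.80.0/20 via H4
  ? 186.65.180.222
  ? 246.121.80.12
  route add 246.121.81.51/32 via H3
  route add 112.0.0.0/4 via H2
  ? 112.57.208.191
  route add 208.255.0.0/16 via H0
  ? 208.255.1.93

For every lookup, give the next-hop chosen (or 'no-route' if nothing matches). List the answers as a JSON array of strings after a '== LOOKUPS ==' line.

Apply in order:
  + 246.112.0.0/12 (H4) depth=12
  - 246.112.0.0/12 clear@12
  + 121.38.0.0/16 (H2) depth=16
  - 121.38.0.0/16 clear@16
  + 0.0.0.0/0 (H4) depth=0
  ? 13.110.13.119  path d0:H4→d1:-  best=H4
  ? 12.200.216.161  path d0:H4→d1:-  best=H4
  + 208.255.159.128/25 (H3) depth=25
  ? 208.255.159.155  path d0:H4→d1:-→d2:-→d3:-→d4:-→d5:-→d6:-→d7:-→d8:-→d9:-→d10:-→d11:-→d12:-→d13:-→d14:-→d15:-→d16:-→d17:-→d18:-→d19:-→d20:-→d21:-→d22:-→d23:-→d24:-→d25:H3  best=H3
  ? 77.65.50.133  path d0:H4→d1:-→d2:-  best=H4
  + 246.121.80.0/20 (H4) depth=20
  ? 186.65.180.222  path d0:H4→d1:-  best=H4
  ? 246.121.80.12  path d0:H4→d1:-→d2:-→d3:-→d4:-→d5:-→d6:-→d7:-→d8:-→d9:-→d10:-→d11:-→d12:-→d13:-→d14:-→d15:-→d16:-→d17:-→d18:-→d19:-→d20:H4  best=H4
  + 246.121.81.51/32 (H3) depth=32
  + 112.0.0.0/4 (H2) depth=4
  ? 112.57.208.191  path d0:H4→d1:-→d2:-→d3:-→d4:H2  best=H2
  + 208.255.0.0/16 (H0) depth=16
  ? 208.255.1.93  path d0:H4→d1:-→d2:-→d3:-→d4:-→d5:-→d6:-→d7:-→d8:-→d9:-→d10:-→d11:-→d12:-→d13:-→d14:-→d15:-→d16:H0  best=H0

== LOOKUPS ==
["H4","H4","H3","H4","H4","H4","H2","H0"]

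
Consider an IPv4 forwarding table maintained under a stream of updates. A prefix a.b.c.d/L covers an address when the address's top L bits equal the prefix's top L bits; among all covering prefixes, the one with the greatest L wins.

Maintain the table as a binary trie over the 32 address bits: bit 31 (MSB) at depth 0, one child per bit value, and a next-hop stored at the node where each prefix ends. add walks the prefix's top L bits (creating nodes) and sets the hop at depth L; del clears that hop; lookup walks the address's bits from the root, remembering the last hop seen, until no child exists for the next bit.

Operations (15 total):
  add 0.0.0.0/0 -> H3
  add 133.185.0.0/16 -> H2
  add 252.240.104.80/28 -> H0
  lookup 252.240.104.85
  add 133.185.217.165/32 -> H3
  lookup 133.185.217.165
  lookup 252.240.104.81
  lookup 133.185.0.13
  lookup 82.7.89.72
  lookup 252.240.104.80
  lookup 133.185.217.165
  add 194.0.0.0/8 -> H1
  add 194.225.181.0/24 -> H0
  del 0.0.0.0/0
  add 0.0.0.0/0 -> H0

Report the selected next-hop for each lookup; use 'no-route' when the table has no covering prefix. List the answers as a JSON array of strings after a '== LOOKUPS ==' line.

Process each operation:
  + 0.0.0.0/0 (H3) depth=0
  + 133.185.0.0/16 (H2) depth=16
  + 252.240.104.80/28 (H0) depth=28
  Q 252.240.104.85: descend 1111110011110000011010000101 ; hops seen [H3,H0] ; pick H0
  + 133.185.217.165/32 (H3) depth=32
  Q 133.185.217.165: descend 10000101101110011101100110100101 ; hops seen [H3,H2,H3] ; pick H3
  Q 252.240.104.81: descend 1111110011110000011010000101 ; hops seen [H3,H0] ; pick H0
  Q 133.185.0.13: descend 1000010110111001 ; hops seen [H3,H2] ; pick H2
  Q 82.7.89.72: descend ε ; hops seen [H3] ; pick H3
  Q 252.240.104.80: descend 1111110011110000011010000101 ; hops seen [H3,H0] ; pick H0
  Q 133.185.217.165: descend 10000101101110011101100110100101 ; hops seen [H3,H2,H3] ; pick H3
  + 194.0.0.0/8 (H1) depth=8
  + 194.225.181.0/24 (H0) depth=24
  del 0.0.0.0/0 (clear depth 0)
  + 0.0.0.0/0 (H0) depth=0

== LOOKUPS ==
["H0","H3","H0","H2","H3","H0","H3"]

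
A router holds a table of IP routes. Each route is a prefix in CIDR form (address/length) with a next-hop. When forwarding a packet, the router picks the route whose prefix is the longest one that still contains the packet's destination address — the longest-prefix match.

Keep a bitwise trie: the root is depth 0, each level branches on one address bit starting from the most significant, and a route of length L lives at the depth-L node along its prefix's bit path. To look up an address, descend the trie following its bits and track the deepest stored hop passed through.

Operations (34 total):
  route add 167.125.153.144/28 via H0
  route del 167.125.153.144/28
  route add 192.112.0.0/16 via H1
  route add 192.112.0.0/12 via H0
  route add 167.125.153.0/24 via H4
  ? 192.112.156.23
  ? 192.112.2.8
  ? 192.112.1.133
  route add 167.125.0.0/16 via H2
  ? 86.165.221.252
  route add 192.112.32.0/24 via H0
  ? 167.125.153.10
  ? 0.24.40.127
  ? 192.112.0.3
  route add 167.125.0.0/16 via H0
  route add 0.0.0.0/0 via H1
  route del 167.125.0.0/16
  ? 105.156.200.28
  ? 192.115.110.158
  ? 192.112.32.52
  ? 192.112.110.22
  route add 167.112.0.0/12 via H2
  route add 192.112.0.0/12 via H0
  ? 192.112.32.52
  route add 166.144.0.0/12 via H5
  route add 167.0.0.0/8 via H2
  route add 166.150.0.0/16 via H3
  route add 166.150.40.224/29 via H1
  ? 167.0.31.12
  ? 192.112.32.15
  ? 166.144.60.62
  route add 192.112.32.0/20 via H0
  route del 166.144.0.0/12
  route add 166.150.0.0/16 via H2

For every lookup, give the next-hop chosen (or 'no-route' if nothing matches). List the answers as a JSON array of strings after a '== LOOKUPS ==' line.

Process each operation:
  + 167.125.153.144/28 (H0) depth=28
  del 167.125.153.144/28 (clear depth 28)
  + 192.112.0.0/16 (H1) depth=16
  + 192.112.0.0/12 (H0) depth=12
  + 167.125.153.0/24 (H4) depth=24
  Q 192.112.156.23: descend 1100000001110000 ; hops seen [H0,H1] ; pick H1
  Q 192.112.2.8: descend 1100000001110000 ; hops seen [H0,H1] ; pick H1
  Q 192.112.1.133: descend 1100000001110000 ; hops seen [H0,H1] ; pick H1
  + 167.125.0.0/16 (H2) depth=16
  Q 86.165.221.252: descend ε ; hops seen [∅] ; pick no-route
  + 192.112.32.0/24 (H0) depth=24
  Q 167.125.153.10: descend 101001110111110110011001 ; hops seen [H2,H4] ; pick H4
  Q 0.24.40.127: descend ε ; hops seen [∅] ; pick no-route
  Q 192.112.0.3: descend 110000000111000000 ; hops seen [H0,H1] ; pick H1
  + 167.125.0.0/16 (H0) depth=16
  + 0.0.0.0/0 (H1) depth=0
  del 167.125.0.0/16 (clear depth 16)
  Q 105.156.200.28: descend ε ; hops seen [H1] ; pick H1
  Q 192.115.110.158: descend 11000000011100 ; hops seen [H1,H0] ; pick H0
  Q 192.112.32.52: descend 110000000111000000100000 ; hops seen [H1,H0,H1,H0] ; pick H0
  Q 192.112.110.22: descend 11000000011100000 ; hops seen [H1,H0,H1] ; pick H1
  + 167.112.0.0/12 (H2) depth=12
  + 192.112.0.0/12 (H0) depth=12
  Q 192.112.32.52: descend 110000000111000000100000 ; hops seen [H1,H0,H1,H0] ; pick H0
  + 166.144.0.0/12 (H5) depth=12
  + 167.0.0.0/8 (H2) depth=8
  + 166.150.0.0/16 (H3) depth=16
  + 166.150.40.224/29 (H1) depth=29
  Q 167.0.31.12: descend 101001110 ; hops seen [H1,H2] ; pick H2
  Q 192.112.32.15: descend 110000000111000000100000 ; hops seen [H1,H0,H1,H0] ; pick H0
  Q 166.144.60.62: descend 1010011010010 ; hops seen [H1,H5] ; pick H5
  + 192.112.32.0/20 (H0) depth=20
  del 166.144.0.0/12 (clear depth 12)
  + 166.150.0.0/16 (H2) depth=16

== LOOKUPS ==
["H1","H1","H1","no-route","H4","no-route","H1","H1","H0","H0","H1","H0","H2","H0","H5"]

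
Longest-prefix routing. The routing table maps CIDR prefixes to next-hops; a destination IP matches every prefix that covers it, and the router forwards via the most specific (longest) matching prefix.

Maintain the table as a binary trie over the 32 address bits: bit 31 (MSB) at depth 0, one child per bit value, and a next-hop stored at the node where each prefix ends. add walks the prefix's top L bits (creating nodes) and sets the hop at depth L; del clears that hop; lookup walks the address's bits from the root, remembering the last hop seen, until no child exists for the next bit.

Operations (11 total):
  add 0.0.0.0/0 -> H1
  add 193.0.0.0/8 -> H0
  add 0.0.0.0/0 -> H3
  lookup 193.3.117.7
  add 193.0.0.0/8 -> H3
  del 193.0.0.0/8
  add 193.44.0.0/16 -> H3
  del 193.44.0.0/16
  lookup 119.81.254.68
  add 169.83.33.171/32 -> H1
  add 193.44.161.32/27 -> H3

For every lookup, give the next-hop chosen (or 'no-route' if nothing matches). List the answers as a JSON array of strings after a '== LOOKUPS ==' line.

Trace:
  + 0.0.0.0/0 (H1) depth=0
  + 193.0.0.0/8 (H0) depth=8
  + 0.0.0.0/0 (H3) depth=0
  Q 193.3.117.7: descend 11000001 ; hops seen [H3,H0] ; pick H0
  + 193.0.0.0/8 (H3) depth=8
  del 193.0.0.0/8 (clear depth 8)
  + 193.44.0.0/16 (H3) depth=16
  del 193.44.0.0/16 (clear depth 16)
  Q 119.81.254.68: descend ε ; hops seen [H3] ; pick H3
  + 169.83.33.171/32 (H1) depth=32
  + 193.44.161.32/27 (H3) depth=27

== LOOKUPS ==
["H0","H3"]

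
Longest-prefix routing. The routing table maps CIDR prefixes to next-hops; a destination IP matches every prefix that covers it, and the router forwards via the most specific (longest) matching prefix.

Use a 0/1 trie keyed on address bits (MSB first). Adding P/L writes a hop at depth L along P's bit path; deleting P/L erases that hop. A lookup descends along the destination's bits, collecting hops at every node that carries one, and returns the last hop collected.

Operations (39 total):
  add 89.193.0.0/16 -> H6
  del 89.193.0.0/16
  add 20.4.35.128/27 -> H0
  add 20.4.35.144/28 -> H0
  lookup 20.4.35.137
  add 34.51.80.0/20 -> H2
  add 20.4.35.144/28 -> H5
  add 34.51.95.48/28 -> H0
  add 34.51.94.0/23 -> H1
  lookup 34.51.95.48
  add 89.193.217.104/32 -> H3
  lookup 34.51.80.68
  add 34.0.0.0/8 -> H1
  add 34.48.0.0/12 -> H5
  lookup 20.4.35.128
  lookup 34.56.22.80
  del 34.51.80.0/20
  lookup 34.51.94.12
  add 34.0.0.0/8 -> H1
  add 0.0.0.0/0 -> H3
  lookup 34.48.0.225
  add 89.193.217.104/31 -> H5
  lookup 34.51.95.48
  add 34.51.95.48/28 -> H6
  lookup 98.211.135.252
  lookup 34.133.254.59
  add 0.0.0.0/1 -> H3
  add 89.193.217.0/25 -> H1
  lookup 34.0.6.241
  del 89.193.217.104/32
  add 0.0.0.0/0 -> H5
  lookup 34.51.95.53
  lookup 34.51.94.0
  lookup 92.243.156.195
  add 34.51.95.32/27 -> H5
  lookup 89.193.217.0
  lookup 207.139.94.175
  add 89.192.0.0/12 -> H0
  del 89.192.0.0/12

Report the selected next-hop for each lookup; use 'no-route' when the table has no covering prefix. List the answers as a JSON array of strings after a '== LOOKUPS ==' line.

Trace:
  + 89.193.0.0/16 (H6) depth=16
  - 89.193.0.0/16 clear@16
  + 20.4.35.128/27 (H0) depth=27
  + 20.4.35.144/28 (H0) depth=28
  Q 20.4.35.137: descend 000101000000010000100011100 ; hops seen [H0] ; pick H0
  + 34.51.80.0/20 (H2) depth=20
  + 20.4.35.144/28 (H5) depth=28
  + 34.51.95.48/28 (H0) depth=28
  + 34.51.94.0/23 (H1) depth=23
  Q 34.51.95.48: descend 0010001000110011010111110011 ; hops seen [H2,H1,H0] ; pick H0
  + 89.193.217.104/32 (H3) depth=32
  Q 34.51.80.68: descend 00100010001100110101 ; hops seen [H2] ; pick H2
  + 34.0.0.0/8 (H1) depth=8
  + 34.48.0.0/12 (H5) depth=12
  Q 20.4.35.128: descend 000101000000010000100011100 ; hops seen [H0] ; pick H0
  Q 34.56.22.80: descend 001000100011 ; hops seen [H1,H5] ; pick H5
  - 34.51.80.0/20 clear@20
  Q 34.51.94.12: descend 00100010001100110101111 ; hops seen [H1,H5,H1] ; pick H1
  + 34.0.0.0/8 (H1) depth=8
  + 0.0.0.0/0 (H3) depth=0
  Q 34.48.0.225: descend 00100010001100 ; hops seen [H3,H1,H5] ; pick H5
  + 89.193.217.104/31 (H5) depth=31
  Q 34.51.95.48: descend 0010001000110011010111110011 ; hops seen [H3,H1,H5,H1,H0] ; pick H0
  + 34.51.95.48/28 (H6) depth=28
  Q 98.211.135.252: descend 01 ; hops seen [H3] ; pick H3
  Q 34.133.254.59: descend 00100010 ; hops seen [H3,H1] ; pick H1
  + 0.0.0.0/1 (H3) depth=1
  + 89.193.217.0/25 (H1) depth=25
  Q 34.0.6.241: descend 0010001000 ; hops seen [H3,H3,H1] ; pick H1
  - 89.193.217.104/32 clear@32
  + 0.0.0.0/0 (H5) depth=0
  Q 34.51.95.53: descend 0010001000110011010111110011 ; hops seen [H5,H3,H1,H5,H1,H6] ; pick H6
  Q 34.51.94.0: descend 00100010001100110101111 ; hops seen [H5,H3,H1,H5,H1] ; pick H1
  Q 92.243.156.195: descend 01011 ; hops seen [H5,H3] ; pick H3
  + 34.51.95.32/27 (H5) depth=27
  Q 89.193.217.0: descend 0101100111000001110110010 ; hops seen [H5,H3,H1] ; pick H1
  Q 207.139.94.175: descend ε ; hops seen [H5] ; pick H5
  + 89.192.0.0/12 (H0) depth=12
  - 89.192.0.0/12 clear@12

== LOOKUPS ==
["H0","H0","H2","H0","H5","H1","H5","H0","H3","H1","H1","H6","H1","H3","H1","H5"]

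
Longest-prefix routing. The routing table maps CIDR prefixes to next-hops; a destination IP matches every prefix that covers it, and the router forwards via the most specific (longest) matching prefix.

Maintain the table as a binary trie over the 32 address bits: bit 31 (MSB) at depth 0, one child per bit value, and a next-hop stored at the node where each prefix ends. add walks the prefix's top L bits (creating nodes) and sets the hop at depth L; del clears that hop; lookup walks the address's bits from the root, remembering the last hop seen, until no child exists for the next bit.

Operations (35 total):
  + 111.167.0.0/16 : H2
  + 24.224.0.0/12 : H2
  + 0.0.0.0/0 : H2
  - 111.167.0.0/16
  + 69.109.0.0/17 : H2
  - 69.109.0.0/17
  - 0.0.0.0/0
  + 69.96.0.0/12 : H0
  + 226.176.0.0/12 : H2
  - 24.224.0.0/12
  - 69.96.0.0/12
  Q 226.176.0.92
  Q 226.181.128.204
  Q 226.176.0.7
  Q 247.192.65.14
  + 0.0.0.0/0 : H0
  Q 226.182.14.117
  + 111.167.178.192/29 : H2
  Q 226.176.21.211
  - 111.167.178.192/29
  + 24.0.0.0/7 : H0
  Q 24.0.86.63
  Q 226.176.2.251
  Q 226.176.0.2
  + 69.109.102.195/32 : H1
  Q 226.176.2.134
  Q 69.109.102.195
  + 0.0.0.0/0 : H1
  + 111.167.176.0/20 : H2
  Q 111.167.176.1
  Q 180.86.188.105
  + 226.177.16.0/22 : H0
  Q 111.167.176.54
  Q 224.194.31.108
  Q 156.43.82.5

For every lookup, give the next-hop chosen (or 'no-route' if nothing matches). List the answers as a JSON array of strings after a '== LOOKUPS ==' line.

Process each operation:
  add 111.167.0.0/16 -> H2 at depth 16
  add 24.224.0.0/12 -> H2 at depth 12
  add 0.0.0.0/0 -> H2 at depth 0
  del 111.167.0.0/16 (clear depth 16)
  add 69.109.0.0/17 -> H2 at depth 17
  del 69.109.0.0/17 (clear depth 17)
  del 0.0.0.0/0 (clear depth 0)
  add 69.96.0.0/12 -> H0 at depth 12
  add 226.176.0.0/12 -> H2 at depth 12
  del 24.224.0.0/12 (clear depth 12)
  del 69.96.0.0/12 (clear depth 12)
  Q 226.176.0.92: descend 111000101011 ; hops seen [H2] ; pick H2
  Q 226.181.128.204: descend 111000101011 ; hops seen [H2] ; pick H2
  Q 226.176.0.7: descend 111000101011 ; hops seen [H2] ; pick H2
  Q 247.192.65.14: descend 111 ; hops seen [∅] ; pick no-route
  add 0.0.0.0/0 -> H0 at depth 0
  Q 226.182.14.117: descend 111000101011 ; hops seen [H0,H2] ; pick H2
  add 111.167.178.192/29 -> H2 at depth 29
  Q 226.176.21.211: descend 111000101011 ; hops seen [H0,H2] ; pick H2
  del 111.167.178.192/29 (clear depth 29)
  add 24.0.0.0/7 -> H0 at depth 7
  Q 24.0.86.63: descend 00011000 ; hops seen [H0,H0] ; pick H0
  Q 226.176.2.251: descend 111000101011 ; hops seen [H0,H2] ; pick H2
  Q 226.176.0.2: descend 111000101011 ; hops seen [H0,H2] ; pick H2
  add 69.109.102.195/32 -> H1 at depth 32
  Q 226.176.2.134: descend 111000101011 ; hops seen [H0,H2] ; pick H2
  Q 69.109.102.195: descend 01000101011011010110011011000011 ; hops seen [H0,H1] ; pick H1
  add 0.0.0.0/0 -> H1 at depth 0
  add 111.167.176.0/20 -> H2 at depth 20
  Q 111.167.176.1: descend 0110111110100111101100 ; hops seen [H1,H2] ; pick H2
  Q 180.86.188.105: descend 1 ; hops seen [H1] ; pick H1
  add 226.177.16.0/22 -> H0 at depth 22
  Q 111.167.176.54: descend 0110111110100111101100 ; hops seen [H1,H2] ; pick H2
  Q 224.194.31.108: descend 111000 ; hops seen [H1] ; pick H1
  Q 156.43.82.5: descend 1 ; hops seen [H1] ; pick H1

== LOOKUPS ==
["H2","H2","H2","no-route","H2","H2","H0","H2","H2","H2","H1","H2","H1","H2","H1","H1"]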